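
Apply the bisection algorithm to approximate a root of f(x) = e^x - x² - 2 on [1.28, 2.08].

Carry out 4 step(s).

f(x) = e^x - x² - 2
Initial interval: [1.28, 2.08]

Iteration 1:
  c_1 = (1.280000 + 2.080000)/2 = 1.680000
  f(c_1) = f(1.680000) = 0.543156
  f(a) × f(c) < 0, new interval: [1.280000, 1.680000]
Iteration 2:
  c_2 = (1.280000 + 1.680000)/2 = 1.480000
  f(c_2) = f(1.480000) = 0.202546
  f(a) × f(c) < 0, new interval: [1.280000, 1.480000]
Iteration 3:
  c_3 = (1.280000 + 1.480000)/2 = 1.380000
  f(c_3) = f(1.380000) = 0.070502
  f(a) × f(c) < 0, new interval: [1.280000, 1.380000]
Iteration 4:
  c_4 = (1.280000 + 1.380000)/2 = 1.330000
  f(c_4) = f(1.330000) = 0.012143
  f(a) × f(c) < 0, new interval: [1.280000, 1.330000]

After 4 iteration(s), the approximation is c_4 = 1.330000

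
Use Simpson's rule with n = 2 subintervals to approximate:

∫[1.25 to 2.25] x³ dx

f(x) = x³
a = 1.25, b = 2.25, n = 2
h = (b - a)/n = 0.500000

Simpson's rule: (h/3)[f(x₀) + 4f(x₁) + 2f(x₂) + ... + f(xₙ)]

x_0 = 1.2500, f(x_0) = 1.953125, coefficient = 1
x_1 = 1.7500, f(x_1) = 5.359375, coefficient = 4
x_2 = 2.2500, f(x_2) = 11.390625, coefficient = 1

I ≈ (0.500000/3) × 34.781250 = 5.796875
Exact value: 5.796875
Error: 0.000000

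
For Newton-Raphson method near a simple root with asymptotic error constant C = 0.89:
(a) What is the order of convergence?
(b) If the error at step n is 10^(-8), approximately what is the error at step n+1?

(a) Newton-Raphson has quadratic (order 2) convergence near simple roots.
    This means |e_{n+1}| ≈ C|e_n|².

(b) With |e_n| = 10^(-8) and C = 0.89:
    |e_{n+1}| ≈ 0.89 × (10^(-8))² = 0.89 × 10^(-16)

(a) 2 (quadratic); (b) |e_{n+1}| ≈ 8.900e-17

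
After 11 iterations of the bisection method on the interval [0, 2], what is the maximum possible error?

Bisection error bound: |error| ≤ (b-a)/2^n
|error| ≤ (2 - 0)/2^11 = 2/2^11
|error| ≤ 0.0009765625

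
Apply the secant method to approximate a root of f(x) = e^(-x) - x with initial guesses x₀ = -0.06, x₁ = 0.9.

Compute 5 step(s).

f(x) = e^(-x) - x
x₀ = -0.06, x₁ = 0.9

Secant formula: x_{n+1} = x_n - f(x_n)(x_n - x_{n-1})/(f(x_n) - f(x_{n-1}))

Iteration 1:
  f(-0.060000) = 1.121837
  f(0.900000) = -0.493430
  x_2 = 0.900000 - (-0.493430)×(0.900000 - (-0.060000))/(-0.493430 - 1.121837)
       = 0.606740
Iteration 2:
  f(0.900000) = -0.493430
  f(0.606740) = -0.061615
  x_3 = 0.606740 - (-0.061615)×(0.606740 - 0.900000)/(-0.061615 - (-0.493430))
       = 0.564895
Iteration 3:
  f(0.606740) = -0.061615
  f(0.564895) = 0.003524
  x_4 = 0.564895 - 0.003524×(0.564895 - 0.606740)/(0.003524 - (-0.061615))
       = 0.567159
Iteration 4:
  f(0.564895) = 0.003524
  f(0.567159) = -0.000025
  x_5 = 0.567159 - (-0.000025)×(0.567159 - 0.564895)/(-0.000025 - 0.003524)
       = 0.567143
Iteration 5:
  f(0.567159) = -0.000025
  f(0.567143) = 0.000000
  x_6 = 0.567143 - 0.000000×(0.567143 - 0.567159)/(0.000000 - (-0.000025))
       = 0.567143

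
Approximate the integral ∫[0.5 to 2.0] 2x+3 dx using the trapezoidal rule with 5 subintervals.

f(x) = 2x+3
a = 0.5, b = 2.0, n = 5
h = (b - a)/n = 0.300000

Trapezoidal rule: (h/2)[f(x₀) + 2f(x₁) + 2f(x₂) + ... + f(xₙ)]

x_0 = 0.5000, f(x_0) = 4.000000, coefficient = 1
x_1 = 0.8000, f(x_1) = 4.600000, coefficient = 2
x_2 = 1.1000, f(x_2) = 5.200000, coefficient = 2
x_3 = 1.4000, f(x_3) = 5.800000, coefficient = 2
x_4 = 1.7000, f(x_4) = 6.400000, coefficient = 2
x_5 = 2.0000, f(x_5) = 7.000000, coefficient = 1

I ≈ (0.300000/2) × 55.000000 = 8.250000
Exact value: 8.250000
Error: 0.000000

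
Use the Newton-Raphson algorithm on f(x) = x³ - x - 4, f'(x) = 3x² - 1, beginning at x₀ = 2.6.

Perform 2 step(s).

f(x) = x³ - x - 4
f'(x) = 3x² - 1
x₀ = 2.6

Newton-Raphson formula: x_{n+1} = x_n - f(x_n)/f'(x_n)

Iteration 1:
  f(2.600000) = 10.976000
  f'(2.600000) = 19.280000
  x_1 = 2.600000 - 10.976000/19.280000 = 2.030705
Iteration 2:
  f(2.030705) = 2.343445
  f'(2.030705) = 11.371293
  x_2 = 2.030705 - 2.343445/11.371293 = 1.824621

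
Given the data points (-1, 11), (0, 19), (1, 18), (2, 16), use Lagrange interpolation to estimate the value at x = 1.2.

Lagrange interpolation formula:
P(x) = Σ yᵢ × Lᵢ(x)
where Lᵢ(x) = Π_{j≠i} (x - xⱼ)/(xᵢ - xⱼ)

L_0(1.2) = (1.2 - 0)/(-1 - 0) × (1.2 - 1)/(-1 - 1) × (1.2 - 2)/(-1 - 2) = 0.032000
L_1(1.2) = (1.2 - (-1))/(0 - (-1)) × (1.2 - 1)/(0 - 1) × (1.2 - 2)/(0 - 2) = -0.176000
L_2(1.2) = (1.2 - (-1))/(1 - (-1)) × (1.2 - 0)/(1 - 0) × (1.2 - 2)/(1 - 2) = 1.056000
L_3(1.2) = (1.2 - (-1))/(2 - (-1)) × (1.2 - 0)/(2 - 0) × (1.2 - 1)/(2 - 1) = 0.088000

P(1.2) = 11×L_0(1.2) + 19×L_1(1.2) + 18×L_2(1.2) + 16×L_3(1.2)
P(1.2) = 17.424000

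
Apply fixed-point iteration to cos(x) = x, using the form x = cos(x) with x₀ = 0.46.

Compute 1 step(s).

Equation: cos(x) = x
Fixed-point form: x = cos(x)
x₀ = 0.46

x_1 = g(0.460000) = 0.896052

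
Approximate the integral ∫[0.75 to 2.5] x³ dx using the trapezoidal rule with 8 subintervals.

f(x) = x³
a = 0.75, b = 2.5, n = 8
h = (b - a)/n = 0.218750

Trapezoidal rule: (h/2)[f(x₀) + 2f(x₁) + 2f(x₂) + ... + f(xₙ)]

x_0 = 0.7500, f(x_0) = 0.421875, coefficient = 1
x_1 = 0.9688, f(x_1) = 0.909149, coefficient = 2
x_2 = 1.1875, f(x_2) = 1.674561, coefficient = 2
x_3 = 1.4062, f(x_3) = 2.780914, coefficient = 2
x_4 = 1.6250, f(x_4) = 4.291016, coefficient = 2
x_5 = 1.8438, f(x_5) = 6.267670, coefficient = 2
x_6 = 2.0625, f(x_6) = 8.773682, coefficient = 2
x_7 = 2.2812, f(x_7) = 11.871857, coefficient = 2
x_8 = 2.5000, f(x_8) = 15.625000, coefficient = 1

I ≈ (0.218750/2) × 89.184570 = 9.754562
Exact value: 9.686523
Error: 0.068039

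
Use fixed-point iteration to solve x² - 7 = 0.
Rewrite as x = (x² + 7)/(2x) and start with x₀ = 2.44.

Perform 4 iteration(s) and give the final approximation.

Equation: x² - 7 = 0
Fixed-point form: x = (x² + 7)/(2x)
x₀ = 2.44

x_1 = g(2.440000) = 2.654426
x_2 = g(2.654426) = 2.645765
x_3 = g(2.645765) = 2.645751
x_4 = g(2.645751) = 2.645751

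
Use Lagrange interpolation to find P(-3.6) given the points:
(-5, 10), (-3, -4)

Lagrange interpolation formula:
P(x) = Σ yᵢ × Lᵢ(x)
where Lᵢ(x) = Π_{j≠i} (x - xⱼ)/(xᵢ - xⱼ)

L_0(-3.6) = (-3.6 - (-3))/(-5 - (-3)) = 0.300000
L_1(-3.6) = (-3.6 - (-5))/(-3 - (-5)) = 0.700000

P(-3.6) = 10×L_0(-3.6) + (-4)×L_1(-3.6)
P(-3.6) = 0.200000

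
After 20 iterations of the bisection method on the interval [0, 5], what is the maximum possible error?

Bisection error bound: |error| ≤ (b-a)/2^n
|error| ≤ (5 - 0)/2^20 = 5/2^20
|error| ≤ 0.0000047684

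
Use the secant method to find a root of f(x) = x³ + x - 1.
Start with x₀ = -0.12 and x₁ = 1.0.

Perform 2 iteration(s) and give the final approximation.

f(x) = x³ + x - 1
x₀ = -0.12, x₁ = 1.0

Secant formula: x_{n+1} = x_n - f(x_n)(x_n - x_{n-1})/(f(x_n) - f(x_{n-1}))

Iteration 1:
  f(-0.120000) = -1.121728
  f(1.000000) = 1.000000
  x_2 = 1.000000 - 1.000000×(1.000000 - (-0.120000))/(1.000000 - (-1.121728))
       = 0.472128
Iteration 2:
  f(1.000000) = 1.000000
  f(0.472128) = -0.422632
  x_3 = 0.472128 - (-0.422632)×(0.472128 - 1.000000)/(-0.422632 - 1.000000)
       = 0.628947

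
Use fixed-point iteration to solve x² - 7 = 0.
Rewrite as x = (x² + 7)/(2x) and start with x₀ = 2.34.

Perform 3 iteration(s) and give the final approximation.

Equation: x² - 7 = 0
Fixed-point form: x = (x² + 7)/(2x)
x₀ = 2.34

x_1 = g(2.340000) = 2.665726
x_2 = g(2.665726) = 2.645826
x_3 = g(2.645826) = 2.645751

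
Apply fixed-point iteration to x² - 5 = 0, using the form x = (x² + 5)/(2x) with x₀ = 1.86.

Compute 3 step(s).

Equation: x² - 5 = 0
Fixed-point form: x = (x² + 5)/(2x)
x₀ = 1.86

x_1 = g(1.860000) = 2.274086
x_2 = g(2.274086) = 2.236386
x_3 = g(2.236386) = 2.236068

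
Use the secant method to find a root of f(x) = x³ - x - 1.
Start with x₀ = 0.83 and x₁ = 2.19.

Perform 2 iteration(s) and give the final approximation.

f(x) = x³ - x - 1
x₀ = 0.83, x₁ = 2.19

Secant formula: x_{n+1} = x_n - f(x_n)(x_n - x_{n-1})/(f(x_n) - f(x_{n-1}))

Iteration 1:
  f(0.830000) = -1.258213
  f(2.190000) = 7.313459
  x_2 = 2.190000 - 7.313459×(2.190000 - 0.830000)/(7.313459 - (-1.258213))
       = 1.029631
Iteration 2:
  f(2.190000) = 7.313459
  f(1.029631) = -0.938078
  x_3 = 1.029631 - (-0.938078)×(1.029631 - 2.190000)/(-0.938078 - 7.313459)
       = 1.161548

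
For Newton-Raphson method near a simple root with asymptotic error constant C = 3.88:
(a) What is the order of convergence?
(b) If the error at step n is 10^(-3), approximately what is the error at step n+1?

(a) Newton-Raphson has quadratic (order 2) convergence near simple roots.
    This means |e_{n+1}| ≈ C|e_n|².

(b) With |e_n| = 10^(-3) and C = 3.88:
    |e_{n+1}| ≈ 3.88 × (10^(-3))² = 3.88 × 10^(-6)

(a) 2 (quadratic); (b) |e_{n+1}| ≈ 3.880e-06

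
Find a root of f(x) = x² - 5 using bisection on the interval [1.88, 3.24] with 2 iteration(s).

f(x) = x² - 5
Initial interval: [1.88, 3.24]

Iteration 1:
  c_1 = (1.880000 + 3.240000)/2 = 2.560000
  f(c_1) = f(2.560000) = 1.553600
  f(a) × f(c) < 0, new interval: [1.880000, 2.560000]
Iteration 2:
  c_2 = (1.880000 + 2.560000)/2 = 2.220000
  f(c_2) = f(2.220000) = -0.071600
  f(a) × f(c) ≥ 0, new interval: [2.220000, 2.560000]

After 2 iteration(s), the approximation is c_2 = 2.220000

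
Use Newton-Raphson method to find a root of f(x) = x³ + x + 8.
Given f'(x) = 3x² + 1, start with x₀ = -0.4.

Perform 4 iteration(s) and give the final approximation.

f(x) = x³ + x + 8
f'(x) = 3x² + 1
x₀ = -0.4

Newton-Raphson formula: x_{n+1} = x_n - f(x_n)/f'(x_n)

Iteration 1:
  f(-0.400000) = 7.536000
  f'(-0.400000) = 1.480000
  x_1 = -0.400000 - 7.536000/1.480000 = -5.491892
Iteration 2:
  f(-5.491892) = -163.132165
  f'(-5.491892) = 91.482630
  x_2 = -5.491892 - (-163.132165)/91.482630 = -3.708688
Iteration 3:
  f(-3.708688) = -46.719350
  f'(-3.708688) = 42.263104
  x_3 = -3.708688 - (-46.719350)/42.263104 = -2.603248
Iteration 4:
  f(-2.603248) = -12.245191
  f'(-2.603248) = 21.330694
  x_4 = -2.603248 - (-12.245191)/21.330694 = -2.029183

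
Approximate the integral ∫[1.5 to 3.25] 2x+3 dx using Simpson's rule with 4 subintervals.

f(x) = 2x+3
a = 1.5, b = 3.25, n = 4
h = (b - a)/n = 0.437500

Simpson's rule: (h/3)[f(x₀) + 4f(x₁) + 2f(x₂) + ... + f(xₙ)]

x_0 = 1.5000, f(x_0) = 6.000000, coefficient = 1
x_1 = 1.9375, f(x_1) = 6.875000, coefficient = 4
x_2 = 2.3750, f(x_2) = 7.750000, coefficient = 2
x_3 = 2.8125, f(x_3) = 8.625000, coefficient = 4
x_4 = 3.2500, f(x_4) = 9.500000, coefficient = 1

I ≈ (0.437500/3) × 93.000000 = 13.562500
Exact value: 13.562500
Error: 0.000000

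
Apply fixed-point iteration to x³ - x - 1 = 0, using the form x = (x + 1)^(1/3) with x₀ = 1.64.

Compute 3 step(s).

Equation: x³ - x - 1 = 0
Fixed-point form: x = (x + 1)^(1/3)
x₀ = 1.64

x_1 = g(1.640000) = 1.382085
x_2 = g(1.382085) = 1.335526
x_3 = g(1.335526) = 1.326768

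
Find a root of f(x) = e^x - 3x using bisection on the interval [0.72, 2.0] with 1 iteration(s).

f(x) = e^x - 3x
Initial interval: [0.72, 2.0]

Iteration 1:
  c_1 = (0.720000 + 2.000000)/2 = 1.360000
  f(c_1) = f(1.360000) = -0.183807
  f(a) × f(c) ≥ 0, new interval: [1.360000, 2.000000]

After 1 iteration(s), the approximation is c_1 = 1.360000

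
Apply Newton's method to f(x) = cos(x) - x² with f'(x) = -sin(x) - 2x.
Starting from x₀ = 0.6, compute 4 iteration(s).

f(x) = cos(x) - x²
f'(x) = -sin(x) - 2x
x₀ = 0.6

Newton-Raphson formula: x_{n+1} = x_n - f(x_n)/f'(x_n)

Iteration 1:
  f(0.600000) = 0.465336
  f'(0.600000) = -1.764642
  x_1 = 0.600000 - 0.465336/(-1.764642) = 0.863700
Iteration 2:
  f(0.863700) = -0.096348
  f'(0.863700) = -2.487650
  x_2 = 0.863700 - (-0.096348)/(-2.487650) = 0.824969
Iteration 3:
  f(0.824969) = -0.001995
  f'(0.824969) = -2.384465
  x_3 = 0.824969 - (-0.001995)/(-2.384465) = 0.824133
Iteration 4:
  f(0.824133) = -0.000001
  f'(0.824133) = -2.382224
  x_4 = 0.824133 - (-0.000001)/(-2.382224) = 0.824132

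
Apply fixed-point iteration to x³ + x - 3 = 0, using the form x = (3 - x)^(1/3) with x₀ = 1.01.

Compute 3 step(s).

Equation: x³ + x - 3 = 0
Fixed-point form: x = (3 - x)^(1/3)
x₀ = 1.01

x_1 = g(1.010000) = 1.257818
x_2 = g(1.257818) = 1.203274
x_3 = g(1.203274) = 1.215702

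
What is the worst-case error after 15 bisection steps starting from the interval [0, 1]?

Bisection error bound: |error| ≤ (b-a)/2^n
|error| ≤ (1 - 0)/2^15 = 1/2^15
|error| ≤ 0.0000305176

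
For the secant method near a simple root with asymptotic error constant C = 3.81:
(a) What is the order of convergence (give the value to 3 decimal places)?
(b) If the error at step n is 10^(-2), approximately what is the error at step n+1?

(a) Secant method has superlinear convergence with order φ = (1+√5)/2 ≈ 1.618.
    This means |e_{n+1}| ≈ C|e_n|^1.618.

(b) With |e_n| = 10^(-2) and C = 3.81:
    |e_{n+1}| ≈ 3.81 × (10^(-2))^1.618 = 3.81 × 10^(-3.24)

(a) ≈ 1.618 (golden ratio); (b) |e_{n+1}| ≈ 2.212e-03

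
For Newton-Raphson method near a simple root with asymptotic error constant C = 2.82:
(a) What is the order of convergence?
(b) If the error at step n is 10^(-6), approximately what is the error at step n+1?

(a) Newton-Raphson has quadratic (order 2) convergence near simple roots.
    This means |e_{n+1}| ≈ C|e_n|².

(b) With |e_n| = 10^(-6) and C = 2.82:
    |e_{n+1}| ≈ 2.82 × (10^(-6))² = 2.82 × 10^(-12)

(a) 2 (quadratic); (b) |e_{n+1}| ≈ 2.820e-12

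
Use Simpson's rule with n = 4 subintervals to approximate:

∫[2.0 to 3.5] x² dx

f(x) = x²
a = 2.0, b = 3.5, n = 4
h = (b - a)/n = 0.375000

Simpson's rule: (h/3)[f(x₀) + 4f(x₁) + 2f(x₂) + ... + f(xₙ)]

x_0 = 2.0000, f(x_0) = 4.000000, coefficient = 1
x_1 = 2.3750, f(x_1) = 5.640625, coefficient = 4
x_2 = 2.7500, f(x_2) = 7.562500, coefficient = 2
x_3 = 3.1250, f(x_3) = 9.765625, coefficient = 4
x_4 = 3.5000, f(x_4) = 12.250000, coefficient = 1

I ≈ (0.375000/3) × 93.000000 = 11.625000
Exact value: 11.625000
Error: 0.000000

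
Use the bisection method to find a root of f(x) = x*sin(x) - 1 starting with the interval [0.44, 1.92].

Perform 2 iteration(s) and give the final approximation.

f(x) = x*sin(x) - 1
Initial interval: [0.44, 1.92]

Iteration 1:
  c_1 = (0.440000 + 1.920000)/2 = 1.180000
  f(c_1) = f(1.180000) = 0.091035
  f(a) × f(c) < 0, new interval: [0.440000, 1.180000]
Iteration 2:
  c_2 = (0.440000 + 1.180000)/2 = 0.810000
  f(c_2) = f(0.810000) = -0.413327
  f(a) × f(c) ≥ 0, new interval: [0.810000, 1.180000]

After 2 iteration(s), the approximation is c_2 = 0.810000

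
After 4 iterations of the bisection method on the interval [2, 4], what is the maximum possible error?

Bisection error bound: |error| ≤ (b-a)/2^n
|error| ≤ (4 - 2)/2^4 = 2/2^4
|error| ≤ 0.1250000000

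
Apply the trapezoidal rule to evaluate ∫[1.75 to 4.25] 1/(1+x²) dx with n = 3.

f(x) = 1/(1+x²)
a = 1.75, b = 4.25, n = 3
h = (b - a)/n = 0.833333

Trapezoidal rule: (h/2)[f(x₀) + 2f(x₁) + 2f(x₂) + ... + f(xₙ)]

x_0 = 1.7500, f(x_0) = 0.246154, coefficient = 1
x_1 = 2.5833, f(x_1) = 0.130317, coefficient = 2
x_2 = 3.4167, f(x_2) = 0.078904, coefficient = 2
x_3 = 4.2500, f(x_3) = 0.052459, coefficient = 1

I ≈ (0.833333/2) × 0.717055 = 0.298773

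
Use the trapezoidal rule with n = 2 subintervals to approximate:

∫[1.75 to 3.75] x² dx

f(x) = x²
a = 1.75, b = 3.75, n = 2
h = (b - a)/n = 1.000000

Trapezoidal rule: (h/2)[f(x₀) + 2f(x₁) + 2f(x₂) + ... + f(xₙ)]

x_0 = 1.7500, f(x_0) = 3.062500, coefficient = 1
x_1 = 2.7500, f(x_1) = 7.562500, coefficient = 2
x_2 = 3.7500, f(x_2) = 14.062500, coefficient = 1

I ≈ (1.000000/2) × 32.250000 = 16.125000
Exact value: 15.791667
Error: 0.333333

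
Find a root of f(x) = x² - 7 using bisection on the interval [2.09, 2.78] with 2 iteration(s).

f(x) = x² - 7
Initial interval: [2.09, 2.78]

Iteration 1:
  c_1 = (2.090000 + 2.780000)/2 = 2.435000
  f(c_1) = f(2.435000) = -1.070775
  f(a) × f(c) ≥ 0, new interval: [2.435000, 2.780000]
Iteration 2:
  c_2 = (2.435000 + 2.780000)/2 = 2.607500
  f(c_2) = f(2.607500) = -0.200944
  f(a) × f(c) ≥ 0, new interval: [2.607500, 2.780000]

After 2 iteration(s), the approximation is c_2 = 2.607500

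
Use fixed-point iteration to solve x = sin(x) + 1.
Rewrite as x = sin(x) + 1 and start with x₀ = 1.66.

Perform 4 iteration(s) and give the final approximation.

Equation: x = sin(x) + 1
Fixed-point form: x = sin(x) + 1
x₀ = 1.66

x_1 = g(1.660000) = 1.996024
x_2 = g(1.996024) = 1.910945
x_3 = g(1.910945) = 1.942705
x_4 = g(1.942705) = 1.931635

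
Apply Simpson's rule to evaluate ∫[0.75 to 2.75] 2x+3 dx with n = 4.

f(x) = 2x+3
a = 0.75, b = 2.75, n = 4
h = (b - a)/n = 0.500000

Simpson's rule: (h/3)[f(x₀) + 4f(x₁) + 2f(x₂) + ... + f(xₙ)]

x_0 = 0.7500, f(x_0) = 4.500000, coefficient = 1
x_1 = 1.2500, f(x_1) = 5.500000, coefficient = 4
x_2 = 1.7500, f(x_2) = 6.500000, coefficient = 2
x_3 = 2.2500, f(x_3) = 7.500000, coefficient = 4
x_4 = 2.7500, f(x_4) = 8.500000, coefficient = 1

I ≈ (0.500000/3) × 78.000000 = 13.000000
Exact value: 13.000000
Error: 0.000000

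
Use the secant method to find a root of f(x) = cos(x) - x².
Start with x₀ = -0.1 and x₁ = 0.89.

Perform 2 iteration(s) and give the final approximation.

f(x) = cos(x) - x²
x₀ = -0.1, x₁ = 0.89

Secant formula: x_{n+1} = x_n - f(x_n)(x_n - x_{n-1})/(f(x_n) - f(x_{n-1}))

Iteration 1:
  f(-0.100000) = 0.985004
  f(0.890000) = -0.162688
  x_2 = 0.890000 - (-0.162688)×(0.890000 - (-0.100000))/(-0.162688 - 0.985004)
       = 0.749665
Iteration 2:
  f(0.890000) = -0.162688
  f(0.749665) = 0.169919
  x_3 = 0.749665 - 0.169919×(0.749665 - 0.890000)/(0.169919 - (-0.162688))
       = 0.821358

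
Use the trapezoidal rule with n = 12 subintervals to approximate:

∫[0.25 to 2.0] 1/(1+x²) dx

f(x) = 1/(1+x²)
a = 0.25, b = 2.0, n = 12
h = (b - a)/n = 0.145833

Trapezoidal rule: (h/2)[f(x₀) + 2f(x₁) + 2f(x₂) + ... + f(xₙ)]

x_0 = 0.2500, f(x_0) = 0.941176, coefficient = 1
x_1 = 0.3958, f(x_1) = 0.864540, coefficient = 2
x_2 = 0.5417, f(x_2) = 0.773154, coefficient = 2
x_3 = 0.6875, f(x_3) = 0.679045, coefficient = 2
x_4 = 0.8333, f(x_4) = 0.590164, coefficient = 2
x_5 = 0.9792, f(x_5) = 0.510525, coefficient = 2
x_6 = 1.1250, f(x_6) = 0.441379, coefficient = 2
x_7 = 1.2708, f(x_7) = 0.382407, coefficient = 2
x_8 = 1.4167, f(x_8) = 0.332564, coefficient = 2
x_9 = 1.5625, f(x_9) = 0.290579, coefficient = 2
x_10 = 1.7083, f(x_10) = 0.255206, coefficient = 2
x_11 = 1.8542, f(x_11) = 0.225330, coefficient = 2
x_12 = 2.0000, f(x_12) = 0.200000, coefficient = 1

I ≈ (0.145833/2) × 11.830963 = 0.862674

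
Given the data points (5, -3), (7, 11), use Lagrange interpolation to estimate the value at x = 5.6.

Lagrange interpolation formula:
P(x) = Σ yᵢ × Lᵢ(x)
where Lᵢ(x) = Π_{j≠i} (x - xⱼ)/(xᵢ - xⱼ)

L_0(5.6) = (5.6 - 7)/(5 - 7) = 0.700000
L_1(5.6) = (5.6 - 5)/(7 - 5) = 0.300000

P(5.6) = (-3)×L_0(5.6) + 11×L_1(5.6)
P(5.6) = 1.200000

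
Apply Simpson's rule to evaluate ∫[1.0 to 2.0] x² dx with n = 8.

f(x) = x²
a = 1.0, b = 2.0, n = 8
h = (b - a)/n = 0.125000

Simpson's rule: (h/3)[f(x₀) + 4f(x₁) + 2f(x₂) + ... + f(xₙ)]

x_0 = 1.0000, f(x_0) = 1.000000, coefficient = 1
x_1 = 1.1250, f(x_1) = 1.265625, coefficient = 4
x_2 = 1.2500, f(x_2) = 1.562500, coefficient = 2
x_3 = 1.3750, f(x_3) = 1.890625, coefficient = 4
x_4 = 1.5000, f(x_4) = 2.250000, coefficient = 2
x_5 = 1.6250, f(x_5) = 2.640625, coefficient = 4
x_6 = 1.7500, f(x_6) = 3.062500, coefficient = 2
x_7 = 1.8750, f(x_7) = 3.515625, coefficient = 4
x_8 = 2.0000, f(x_8) = 4.000000, coefficient = 1

I ≈ (0.125000/3) × 56.000000 = 2.333333
Exact value: 2.333333
Error: 0.000000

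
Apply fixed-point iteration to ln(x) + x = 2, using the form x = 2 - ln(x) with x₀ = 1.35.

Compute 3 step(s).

Equation: ln(x) + x = 2
Fixed-point form: x = 2 - ln(x)
x₀ = 1.35

x_1 = g(1.350000) = 1.699895
x_2 = g(1.699895) = 1.469433
x_3 = g(1.469433) = 1.615123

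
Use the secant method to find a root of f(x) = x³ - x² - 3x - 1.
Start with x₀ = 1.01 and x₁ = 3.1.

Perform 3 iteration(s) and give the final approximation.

f(x) = x³ - x² - 3x - 1
x₀ = 1.01, x₁ = 3.1

Secant formula: x_{n+1} = x_n - f(x_n)(x_n - x_{n-1})/(f(x_n) - f(x_{n-1}))

Iteration 1:
  f(1.010000) = -4.019799
  f(3.100000) = 9.881000
  x_2 = 3.100000 - 9.881000×(3.100000 - 1.010000)/(9.881000 - (-4.019799))
       = 1.614381
Iteration 2:
  f(3.100000) = 9.881000
  f(1.614381) = -4.241927
  x_3 = 1.614381 - (-4.241927)×(1.614381 - 3.100000)/(-4.241927 - 9.881000)
       = 2.060598
Iteration 3:
  f(1.614381) = -4.241927
  f(2.060598) = -2.678428
  x_4 = 2.060598 - (-2.678428)×(2.060598 - 1.614381)/(-2.678428 - (-4.241927))
       = 2.825011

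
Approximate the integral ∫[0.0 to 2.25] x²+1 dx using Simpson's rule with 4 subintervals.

f(x) = x²+1
a = 0.0, b = 2.25, n = 4
h = (b - a)/n = 0.562500

Simpson's rule: (h/3)[f(x₀) + 4f(x₁) + 2f(x₂) + ... + f(xₙ)]

x_0 = 0.0000, f(x_0) = 1.000000, coefficient = 1
x_1 = 0.5625, f(x_1) = 1.316406, coefficient = 4
x_2 = 1.1250, f(x_2) = 2.265625, coefficient = 2
x_3 = 1.6875, f(x_3) = 3.847656, coefficient = 4
x_4 = 2.2500, f(x_4) = 6.062500, coefficient = 1

I ≈ (0.562500/3) × 32.250000 = 6.046875
Exact value: 6.046875
Error: 0.000000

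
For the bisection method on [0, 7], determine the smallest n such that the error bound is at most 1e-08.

We need (b-a)/2^n ≤ 1e-08
(7 - 0)/2^n ≤ 1e-08
7/2^n ≤ 1e-08
2^n ≥ 700000000
n ≥ log₂(700000000) = 29.38
n ≥ 30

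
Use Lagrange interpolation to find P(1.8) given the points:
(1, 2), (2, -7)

Lagrange interpolation formula:
P(x) = Σ yᵢ × Lᵢ(x)
where Lᵢ(x) = Π_{j≠i} (x - xⱼ)/(xᵢ - xⱼ)

L_0(1.8) = (1.8 - 2)/(1 - 2) = 0.200000
L_1(1.8) = (1.8 - 1)/(2 - 1) = 0.800000

P(1.8) = 2×L_0(1.8) + (-7)×L_1(1.8)
P(1.8) = -5.200000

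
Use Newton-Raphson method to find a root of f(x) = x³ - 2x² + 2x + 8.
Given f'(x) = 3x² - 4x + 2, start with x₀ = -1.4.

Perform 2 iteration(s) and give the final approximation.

f(x) = x³ - 2x² + 2x + 8
f'(x) = 3x² - 4x + 2
x₀ = -1.4

Newton-Raphson formula: x_{n+1} = x_n - f(x_n)/f'(x_n)

Iteration 1:
  f(-1.400000) = -1.464000
  f'(-1.400000) = 13.480000
  x_1 = -1.400000 - (-1.464000)/13.480000 = -1.291395
Iteration 2:
  f(-1.291395) = -0.071849
  f'(-1.291395) = 12.168679
  x_2 = -1.291395 - (-0.071849)/12.168679 = -1.285490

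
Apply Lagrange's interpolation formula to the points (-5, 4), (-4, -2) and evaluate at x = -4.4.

Lagrange interpolation formula:
P(x) = Σ yᵢ × Lᵢ(x)
where Lᵢ(x) = Π_{j≠i} (x - xⱼ)/(xᵢ - xⱼ)

L_0(-4.4) = (-4.4 - (-4))/(-5 - (-4)) = 0.400000
L_1(-4.4) = (-4.4 - (-5))/(-4 - (-5)) = 0.600000

P(-4.4) = 4×L_0(-4.4) + (-2)×L_1(-4.4)
P(-4.4) = 0.400000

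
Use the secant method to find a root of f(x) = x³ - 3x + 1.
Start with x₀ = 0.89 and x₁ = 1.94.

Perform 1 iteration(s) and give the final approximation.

f(x) = x³ - 3x + 1
x₀ = 0.89, x₁ = 1.94

Secant formula: x_{n+1} = x_n - f(x_n)(x_n - x_{n-1})/(f(x_n) - f(x_{n-1}))

Iteration 1:
  f(0.890000) = -0.965031
  f(1.940000) = 2.481384
  x_2 = 1.940000 - 2.481384×(1.940000 - 0.890000)/(2.481384 - (-0.965031))
       = 1.184011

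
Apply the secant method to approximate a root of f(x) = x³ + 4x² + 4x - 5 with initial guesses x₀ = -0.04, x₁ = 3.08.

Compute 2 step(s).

f(x) = x³ + 4x² + 4x - 5
x₀ = -0.04, x₁ = 3.08

Secant formula: x_{n+1} = x_n - f(x_n)(x_n - x_{n-1})/(f(x_n) - f(x_{n-1}))

Iteration 1:
  f(-0.040000) = -5.153664
  f(3.080000) = 74.483712
  x_2 = 3.080000 - 74.483712×(3.080000 - (-0.040000))/(74.483712 - (-5.153664))
       = 0.161908
Iteration 2:
  f(3.080000) = 74.483712
  f(0.161908) = -4.243266
  x_3 = 0.161908 - (-4.243266)×(0.161908 - 3.080000)/(-4.243266 - 74.483712)
       = 0.319189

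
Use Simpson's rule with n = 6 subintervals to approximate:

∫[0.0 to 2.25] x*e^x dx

f(x) = x*e^x
a = 0.0, b = 2.25, n = 6
h = (b - a)/n = 0.375000

Simpson's rule: (h/3)[f(x₀) + 4f(x₁) + 2f(x₂) + ... + f(xₙ)]

x_0 = 0.0000, f(x_0) = 0.000000, coefficient = 1
x_1 = 0.3750, f(x_1) = 0.545622, coefficient = 4
x_2 = 0.7500, f(x_2) = 1.587750, coefficient = 2
x_3 = 1.1250, f(x_3) = 3.465244, coefficient = 4
x_4 = 1.5000, f(x_4) = 6.722534, coefficient = 2
x_5 = 1.8750, f(x_5) = 12.226536, coefficient = 4
x_6 = 2.2500, f(x_6) = 21.347406, coefficient = 1

I ≈ (0.375000/3) × 102.917579 = 12.864697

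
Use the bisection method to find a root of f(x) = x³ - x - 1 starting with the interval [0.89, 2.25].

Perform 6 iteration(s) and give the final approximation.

f(x) = x³ - x - 1
Initial interval: [0.89, 2.25]

Iteration 1:
  c_1 = (0.890000 + 2.250000)/2 = 1.570000
  f(c_1) = f(1.570000) = 1.299893
  f(a) × f(c) < 0, new interval: [0.890000, 1.570000]
Iteration 2:
  c_2 = (0.890000 + 1.570000)/2 = 1.230000
  f(c_2) = f(1.230000) = -0.369133
  f(a) × f(c) ≥ 0, new interval: [1.230000, 1.570000]
Iteration 3:
  c_3 = (1.230000 + 1.570000)/2 = 1.400000
  f(c_3) = f(1.400000) = 0.344000
  f(a) × f(c) < 0, new interval: [1.230000, 1.400000]
Iteration 4:
  c_4 = (1.230000 + 1.400000)/2 = 1.315000
  f(c_4) = f(1.315000) = -0.041069
  f(a) × f(c) ≥ 0, new interval: [1.315000, 1.400000]
Iteration 5:
  c_5 = (1.315000 + 1.400000)/2 = 1.357500
  f(c_5) = f(1.357500) = 0.144109
  f(a) × f(c) < 0, new interval: [1.315000, 1.357500]
Iteration 6:
  c_6 = (1.315000 + 1.357500)/2 = 1.336250
  f(c_6) = f(1.336250) = 0.049710
  f(a) × f(c) < 0, new interval: [1.315000, 1.336250]

After 6 iteration(s), the approximation is c_6 = 1.336250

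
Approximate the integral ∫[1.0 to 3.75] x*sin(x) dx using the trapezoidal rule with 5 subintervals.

f(x) = x*sin(x)
a = 1.0, b = 3.75, n = 5
h = (b - a)/n = 0.550000

Trapezoidal rule: (h/2)[f(x₀) + 2f(x₁) + 2f(x₂) + ... + f(xₙ)]

x_0 = 1.0000, f(x_0) = 0.841471, coefficient = 1
x_1 = 1.5500, f(x_1) = 1.549665, coefficient = 2
x_2 = 2.1000, f(x_2) = 1.812740, coefficient = 2
x_3 = 2.6500, f(x_3) = 1.250881, coefficient = 2
x_4 = 3.2000, f(x_4) = -0.186797, coefficient = 2
x_5 = 3.7500, f(x_5) = -2.143355, coefficient = 1

I ≈ (0.550000/2) × 7.551092 = 2.076550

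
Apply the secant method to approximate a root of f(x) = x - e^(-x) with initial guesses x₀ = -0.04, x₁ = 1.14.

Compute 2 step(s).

f(x) = x - e^(-x)
x₀ = -0.04, x₁ = 1.14

Secant formula: x_{n+1} = x_n - f(x_n)(x_n - x_{n-1})/(f(x_n) - f(x_{n-1}))

Iteration 1:
  f(-0.040000) = -1.080811
  f(1.140000) = 0.820181
  x_2 = 1.140000 - 0.820181×(1.140000 - (-0.040000))/(0.820181 - (-1.080811))
       = 0.630890
Iteration 2:
  f(1.140000) = 0.820181
  f(0.630890) = 0.098772
  x_3 = 0.630890 - 0.098772×(0.630890 - 1.140000)/(0.098772 - 0.820181)
       = 0.561185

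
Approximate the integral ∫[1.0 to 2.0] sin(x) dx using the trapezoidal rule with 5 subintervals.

f(x) = sin(x)
a = 1.0, b = 2.0, n = 5
h = (b - a)/n = 0.200000

Trapezoidal rule: (h/2)[f(x₀) + 2f(x₁) + 2f(x₂) + ... + f(xₙ)]

x_0 = 1.0000, f(x_0) = 0.841471, coefficient = 1
x_1 = 1.2000, f(x_1) = 0.932039, coefficient = 2
x_2 = 1.4000, f(x_2) = 0.985450, coefficient = 2
x_3 = 1.6000, f(x_3) = 0.999574, coefficient = 2
x_4 = 1.8000, f(x_4) = 0.973848, coefficient = 2
x_5 = 2.0000, f(x_5) = 0.909297, coefficient = 1

I ≈ (0.200000/2) × 9.532589 = 0.953259
Exact value: 0.956449
Error: 0.003190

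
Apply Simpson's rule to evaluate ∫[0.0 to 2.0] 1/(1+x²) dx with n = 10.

f(x) = 1/(1+x²)
a = 0.0, b = 2.0, n = 10
h = (b - a)/n = 0.200000

Simpson's rule: (h/3)[f(x₀) + 4f(x₁) + 2f(x₂) + ... + f(xₙ)]

x_0 = 0.0000, f(x_0) = 1.000000, coefficient = 1
x_1 = 0.2000, f(x_1) = 0.961538, coefficient = 4
x_2 = 0.4000, f(x_2) = 0.862069, coefficient = 2
x_3 = 0.6000, f(x_3) = 0.735294, coefficient = 4
x_4 = 0.8000, f(x_4) = 0.609756, coefficient = 2
x_5 = 1.0000, f(x_5) = 0.500000, coefficient = 4
x_6 = 1.2000, f(x_6) = 0.409836, coefficient = 2
x_7 = 1.4000, f(x_7) = 0.337838, coefficient = 4
x_8 = 1.6000, f(x_8) = 0.280899, coefficient = 2
x_9 = 1.8000, f(x_9) = 0.235849, coefficient = 4
x_10 = 2.0000, f(x_10) = 0.200000, coefficient = 1

I ≈ (0.200000/3) × 16.607198 = 1.107147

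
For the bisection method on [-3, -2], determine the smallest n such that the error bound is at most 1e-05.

We need (b-a)/2^n ≤ 1e-05
(-2 - (-3))/2^n ≤ 1e-05
1/2^n ≤ 1e-05
2^n ≥ 100000
n ≥ log₂(100000) = 16.61
n ≥ 17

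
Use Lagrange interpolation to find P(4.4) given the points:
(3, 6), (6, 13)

Lagrange interpolation formula:
P(x) = Σ yᵢ × Lᵢ(x)
where Lᵢ(x) = Π_{j≠i} (x - xⱼ)/(xᵢ - xⱼ)

L_0(4.4) = (4.4 - 6)/(3 - 6) = 0.533333
L_1(4.4) = (4.4 - 3)/(6 - 3) = 0.466667

P(4.4) = 6×L_0(4.4) + 13×L_1(4.4)
P(4.4) = 9.266667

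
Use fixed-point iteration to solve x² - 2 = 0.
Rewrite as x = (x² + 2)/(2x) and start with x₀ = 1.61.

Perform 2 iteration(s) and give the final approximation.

Equation: x² - 2 = 0
Fixed-point form: x = (x² + 2)/(2x)
x₀ = 1.61

x_1 = g(1.610000) = 1.426118
x_2 = g(1.426118) = 1.414263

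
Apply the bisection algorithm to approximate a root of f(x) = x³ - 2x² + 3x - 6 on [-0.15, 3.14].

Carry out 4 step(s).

f(x) = x³ - 2x² + 3x - 6
Initial interval: [-0.15, 3.14]

Iteration 1:
  c_1 = (-0.150000 + 3.140000)/2 = 1.495000
  f(c_1) = f(1.495000) = -2.643688
  f(a) × f(c) ≥ 0, new interval: [1.495000, 3.140000]
Iteration 2:
  c_2 = (1.495000 + 3.140000)/2 = 2.317500
  f(c_2) = f(2.317500) = 2.657731
  f(a) × f(c) < 0, new interval: [1.495000, 2.317500]
Iteration 3:
  c_3 = (1.495000 + 2.317500)/2 = 1.906250
  f(c_3) = f(1.906250) = -0.621918
  f(a) × f(c) ≥ 0, new interval: [1.906250, 2.317500]
Iteration 4:
  c_4 = (1.906250 + 2.317500)/2 = 2.111875
  f(c_4) = f(2.111875) = 0.834589
  f(a) × f(c) < 0, new interval: [1.906250, 2.111875]

After 4 iteration(s), the approximation is c_4 = 2.111875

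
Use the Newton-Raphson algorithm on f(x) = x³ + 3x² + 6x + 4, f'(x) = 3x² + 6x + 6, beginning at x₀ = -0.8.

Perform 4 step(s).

f(x) = x³ + 3x² + 6x + 4
f'(x) = 3x² + 6x + 6
x₀ = -0.8

Newton-Raphson formula: x_{n+1} = x_n - f(x_n)/f'(x_n)

Iteration 1:
  f(-0.800000) = 0.608000
  f'(-0.800000) = 3.120000
  x_1 = -0.800000 - 0.608000/3.120000 = -0.994872
Iteration 2:
  f(-0.994872) = 0.015385
  f'(-0.994872) = 3.000079
  x_2 = -0.994872 - 0.015385/3.000079 = -1.000000
Iteration 3:
  f(-1.000000) = 0.000000
  f'(-1.000000) = 3.000000
  x_3 = -1.000000 - 0.000000/3.000000 = -1.000000
Iteration 4:
  f(-1.000000) = 0.000000
  f'(-1.000000) = 3.000000
  x_4 = -1.000000 - 0.000000/3.000000 = -1.000000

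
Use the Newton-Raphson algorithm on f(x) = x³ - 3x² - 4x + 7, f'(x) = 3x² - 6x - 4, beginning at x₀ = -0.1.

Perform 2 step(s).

f(x) = x³ - 3x² - 4x + 7
f'(x) = 3x² - 6x - 4
x₀ = -0.1

Newton-Raphson formula: x_{n+1} = x_n - f(x_n)/f'(x_n)

Iteration 1:
  f(-0.100000) = 7.369000
  f'(-0.100000) = -3.370000
  x_1 = -0.100000 - 7.369000/(-3.370000) = 2.086647
Iteration 2:
  f(2.086647) = -5.323414
  f'(2.086647) = -3.457596
  x_2 = 2.086647 - (-5.323414)/(-3.457596) = 0.547018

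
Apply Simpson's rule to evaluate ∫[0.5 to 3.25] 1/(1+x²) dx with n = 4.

f(x) = 1/(1+x²)
a = 0.5, b = 3.25, n = 4
h = (b - a)/n = 0.687500

Simpson's rule: (h/3)[f(x₀) + 4f(x₁) + 2f(x₂) + ... + f(xₙ)]

x_0 = 0.5000, f(x_0) = 0.800000, coefficient = 1
x_1 = 1.1875, f(x_1) = 0.414911, coefficient = 4
x_2 = 1.8750, f(x_2) = 0.221453, coefficient = 2
x_3 = 2.5625, f(x_3) = 0.132163, coefficient = 4
x_4 = 3.2500, f(x_4) = 0.086486, coefficient = 1

I ≈ (0.687500/3) × 3.517689 = 0.806137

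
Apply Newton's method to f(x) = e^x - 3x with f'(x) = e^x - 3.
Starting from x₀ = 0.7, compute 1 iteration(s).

f(x) = e^x - 3x
f'(x) = e^x - 3
x₀ = 0.7

Newton-Raphson formula: x_{n+1} = x_n - f(x_n)/f'(x_n)

Iteration 1:
  f(0.700000) = -0.086247
  f'(0.700000) = -0.986247
  x_1 = 0.700000 - (-0.086247)/(-0.986247) = 0.612550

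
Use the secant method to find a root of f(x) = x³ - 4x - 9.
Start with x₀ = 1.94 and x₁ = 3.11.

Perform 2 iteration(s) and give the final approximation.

f(x) = x³ - 4x - 9
x₀ = 1.94, x₁ = 3.11

Secant formula: x_{n+1} = x_n - f(x_n)(x_n - x_{n-1})/(f(x_n) - f(x_{n-1}))

Iteration 1:
  f(1.940000) = -9.458616
  f(3.110000) = 8.640231
  x_2 = 3.110000 - 8.640231×(3.110000 - 1.940000)/(8.640231 - (-9.458616))
       = 2.551452
Iteration 2:
  f(3.110000) = 8.640231
  f(2.551452) = -2.596088
  x_3 = 2.551452 - (-2.596088)×(2.551452 - 3.110000)/(-2.596088 - 8.640231)
       = 2.680502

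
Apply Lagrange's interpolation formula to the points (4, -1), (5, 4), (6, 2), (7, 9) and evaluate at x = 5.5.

Lagrange interpolation formula:
P(x) = Σ yᵢ × Lᵢ(x)
where Lᵢ(x) = Π_{j≠i} (x - xⱼ)/(xᵢ - xⱼ)

L_0(5.5) = (5.5 - 5)/(4 - 5) × (5.5 - 6)/(4 - 6) × (5.5 - 7)/(4 - 7) = -0.062500
L_1(5.5) = (5.5 - 4)/(5 - 4) × (5.5 - 6)/(5 - 6) × (5.5 - 7)/(5 - 7) = 0.562500
L_2(5.5) = (5.5 - 4)/(6 - 4) × (5.5 - 5)/(6 - 5) × (5.5 - 7)/(6 - 7) = 0.562500
L_3(5.5) = (5.5 - 4)/(7 - 4) × (5.5 - 5)/(7 - 5) × (5.5 - 6)/(7 - 6) = -0.062500

P(5.5) = (-1)×L_0(5.5) + 4×L_1(5.5) + 2×L_2(5.5) + 9×L_3(5.5)
P(5.5) = 2.875000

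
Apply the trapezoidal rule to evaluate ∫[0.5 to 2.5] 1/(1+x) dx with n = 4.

f(x) = 1/(1+x)
a = 0.5, b = 2.5, n = 4
h = (b - a)/n = 0.500000

Trapezoidal rule: (h/2)[f(x₀) + 2f(x₁) + 2f(x₂) + ... + f(xₙ)]

x_0 = 0.5000, f(x_0) = 0.666667, coefficient = 1
x_1 = 1.0000, f(x_1) = 0.500000, coefficient = 2
x_2 = 1.5000, f(x_2) = 0.400000, coefficient = 2
x_3 = 2.0000, f(x_3) = 0.333333, coefficient = 2
x_4 = 2.5000, f(x_4) = 0.285714, coefficient = 1

I ≈ (0.500000/2) × 3.419048 = 0.854762
Exact value: 0.847298
Error: 0.007464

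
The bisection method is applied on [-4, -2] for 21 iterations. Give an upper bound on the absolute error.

Bisection error bound: |error| ≤ (b-a)/2^n
|error| ≤ (-2 - (-4))/2^21 = 2/2^21
|error| ≤ 0.0000009537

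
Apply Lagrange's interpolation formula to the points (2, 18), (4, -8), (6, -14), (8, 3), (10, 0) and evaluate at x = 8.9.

Lagrange interpolation formula:
P(x) = Σ yᵢ × Lᵢ(x)
where Lᵢ(x) = Π_{j≠i} (x - xⱼ)/(xᵢ - xⱼ)

L_0(8.9) = (8.9 - 4)/(2 - 4) × (8.9 - 6)/(2 - 6) × (8.9 - 8)/(2 - 8) × (8.9 - 10)/(2 - 10) = -0.036635
L_1(8.9) = (8.9 - 2)/(4 - 2) × (8.9 - 6)/(4 - 6) × (8.9 - 8)/(4 - 8) × (8.9 - 10)/(4 - 10) = 0.206353
L_2(8.9) = (8.9 - 2)/(6 - 2) × (8.9 - 4)/(6 - 4) × (8.9 - 8)/(6 - 8) × (8.9 - 10)/(6 - 10) = -0.522998
L_3(8.9) = (8.9 - 2)/(8 - 2) × (8.9 - 4)/(8 - 4) × (8.9 - 6)/(8 - 6) × (8.9 - 10)/(8 - 10) = 1.123478
L_4(8.9) = (8.9 - 2)/(10 - 2) × (8.9 - 4)/(10 - 4) × (8.9 - 6)/(10 - 6) × (8.9 - 8)/(10 - 8) = 0.229802

P(8.9) = 18×L_0(8.9) + (-8)×L_1(8.9) + (-14)×L_2(8.9) + 3×L_3(8.9) + 0×L_4(8.9)
P(8.9) = 8.382155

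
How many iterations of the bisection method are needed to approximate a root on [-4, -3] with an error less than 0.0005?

We need (b-a)/2^n ≤ 0.0005
(-3 - (-4))/2^n ≤ 0.0005
1/2^n ≤ 0.0005
2^n ≥ 2000
n ≥ log₂(2000) = 10.97
n ≥ 11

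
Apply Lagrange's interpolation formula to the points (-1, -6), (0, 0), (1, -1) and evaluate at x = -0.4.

Lagrange interpolation formula:
P(x) = Σ yᵢ × Lᵢ(x)
where Lᵢ(x) = Π_{j≠i} (x - xⱼ)/(xᵢ - xⱼ)

L_0(-0.4) = (-0.4 - 0)/(-1 - 0) × (-0.4 - 1)/(-1 - 1) = 0.280000
L_1(-0.4) = (-0.4 - (-1))/(0 - (-1)) × (-0.4 - 1)/(0 - 1) = 0.840000
L_2(-0.4) = (-0.4 - (-1))/(1 - (-1)) × (-0.4 - 0)/(1 - 0) = -0.120000

P(-0.4) = (-6)×L_0(-0.4) + 0×L_1(-0.4) + (-1)×L_2(-0.4)
P(-0.4) = -1.560000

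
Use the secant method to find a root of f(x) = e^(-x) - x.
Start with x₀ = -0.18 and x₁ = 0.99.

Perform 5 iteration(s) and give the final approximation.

f(x) = e^(-x) - x
x₀ = -0.18, x₁ = 0.99

Secant formula: x_{n+1} = x_n - f(x_n)(x_n - x_{n-1})/(f(x_n) - f(x_{n-1}))

Iteration 1:
  f(-0.180000) = 1.377217
  f(0.990000) = -0.618423
  x_2 = 0.990000 - (-0.618423)×(0.990000 - (-0.180000))/(-0.618423 - 1.377217)
       = 0.627432
Iteration 2:
  f(0.990000) = -0.618423
  f(0.627432) = -0.093471
  x_3 = 0.627432 - (-0.093471)×(0.627432 - 0.990000)/(-0.093471 - (-0.618423))
       = 0.562875
Iteration 3:
  f(0.627432) = -0.093471
  f(0.562875) = 0.006695
  x_4 = 0.562875 - 0.006695×(0.562875 - 0.627432)/(0.006695 - (-0.093471))
       = 0.567189
Iteration 4:
  f(0.562875) = 0.006695
  f(0.567189) = -0.000072
  x_5 = 0.567189 - (-0.000072)×(0.567189 - 0.562875)/(-0.000072 - 0.006695)
       = 0.567143
Iteration 5:
  f(0.567189) = -0.000072
  f(0.567143) = 0.000000
  x_6 = 0.567143 - 0.000000×(0.567143 - 0.567189)/(0.000000 - (-0.000072))
       = 0.567143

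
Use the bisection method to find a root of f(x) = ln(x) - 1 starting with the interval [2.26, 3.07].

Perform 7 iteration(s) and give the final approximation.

f(x) = ln(x) - 1
Initial interval: [2.26, 3.07]

Iteration 1:
  c_1 = (2.260000 + 3.070000)/2 = 2.665000
  f(c_1) = f(2.665000) = -0.019796
  f(a) × f(c) ≥ 0, new interval: [2.665000, 3.070000]
Iteration 2:
  c_2 = (2.665000 + 3.070000)/2 = 2.867500
  f(c_2) = f(2.867500) = 0.053441
  f(a) × f(c) < 0, new interval: [2.665000, 2.867500]
Iteration 3:
  c_3 = (2.665000 + 2.867500)/2 = 2.766250
  f(c_3) = f(2.766250) = 0.017493
  f(a) × f(c) < 0, new interval: [2.665000, 2.766250]
Iteration 4:
  c_4 = (2.665000 + 2.766250)/2 = 2.715625
  f(c_4) = f(2.715625) = -0.000978
  f(a) × f(c) ≥ 0, new interval: [2.715625, 2.766250]
Iteration 5:
  c_5 = (2.715625 + 2.766250)/2 = 2.740938
  f(c_5) = f(2.740938) = 0.008300
  f(a) × f(c) < 0, new interval: [2.715625, 2.740938]
Iteration 6:
  c_6 = (2.715625 + 2.740938)/2 = 2.728281
  f(c_6) = f(2.728281) = 0.003672
  f(a) × f(c) < 0, new interval: [2.715625, 2.728281]
Iteration 7:
  c_7 = (2.715625 + 2.728281)/2 = 2.721953
  f(c_7) = f(2.721953) = 0.001350
  f(a) × f(c) < 0, new interval: [2.715625, 2.721953]

After 7 iteration(s), the approximation is c_7 = 2.721953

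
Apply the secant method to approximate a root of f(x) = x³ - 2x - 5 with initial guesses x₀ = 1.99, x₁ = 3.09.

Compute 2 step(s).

f(x) = x³ - 2x - 5
x₀ = 1.99, x₁ = 3.09

Secant formula: x_{n+1} = x_n - f(x_n)(x_n - x_{n-1})/(f(x_n) - f(x_{n-1}))

Iteration 1:
  f(1.990000) = -1.099401
  f(3.090000) = 18.323629
  x_2 = 3.090000 - 18.323629×(3.090000 - 1.990000)/(18.323629 - (-1.099401))
       = 2.052263
Iteration 2:
  f(3.090000) = 18.323629
  f(2.052263) = -0.460836
  x_3 = 2.052263 - (-0.460836)×(2.052263 - 3.090000)/(-0.460836 - 18.323629)
       = 2.077722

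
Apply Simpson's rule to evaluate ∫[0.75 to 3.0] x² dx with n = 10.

f(x) = x²
a = 0.75, b = 3.0, n = 10
h = (b - a)/n = 0.225000

Simpson's rule: (h/3)[f(x₀) + 4f(x₁) + 2f(x₂) + ... + f(xₙ)]

x_0 = 0.7500, f(x_0) = 0.562500, coefficient = 1
x_1 = 0.9750, f(x_1) = 0.950625, coefficient = 4
x_2 = 1.2000, f(x_2) = 1.440000, coefficient = 2
x_3 = 1.4250, f(x_3) = 2.030625, coefficient = 4
x_4 = 1.6500, f(x_4) = 2.722500, coefficient = 2
x_5 = 1.8750, f(x_5) = 3.515625, coefficient = 4
x_6 = 2.1000, f(x_6) = 4.410000, coefficient = 2
x_7 = 2.3250, f(x_7) = 5.405625, coefficient = 4
x_8 = 2.5500, f(x_8) = 6.502500, coefficient = 2
x_9 = 2.7750, f(x_9) = 7.700625, coefficient = 4
x_10 = 3.0000, f(x_10) = 9.000000, coefficient = 1

I ≈ (0.225000/3) × 118.125000 = 8.859375
Exact value: 8.859375
Error: 0.000000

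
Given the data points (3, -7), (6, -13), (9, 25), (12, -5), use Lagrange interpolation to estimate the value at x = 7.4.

Lagrange interpolation formula:
P(x) = Σ yᵢ × Lᵢ(x)
where Lᵢ(x) = Π_{j≠i} (x - xⱼ)/(xᵢ - xⱼ)

L_0(7.4) = (7.4 - 6)/(3 - 6) × (7.4 - 9)/(3 - 9) × (7.4 - 12)/(3 - 12) = -0.063605
L_1(7.4) = (7.4 - 3)/(6 - 3) × (7.4 - 9)/(6 - 9) × (7.4 - 12)/(6 - 12) = 0.599704
L_2(7.4) = (7.4 - 3)/(9 - 3) × (7.4 - 6)/(9 - 6) × (7.4 - 12)/(9 - 12) = 0.524741
L_3(7.4) = (7.4 - 3)/(12 - 3) × (7.4 - 6)/(12 - 6) × (7.4 - 9)/(12 - 9) = -0.060840

P(7.4) = (-7)×L_0(7.4) + (-13)×L_1(7.4) + 25×L_2(7.4) + (-5)×L_3(7.4)
P(7.4) = 6.071802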